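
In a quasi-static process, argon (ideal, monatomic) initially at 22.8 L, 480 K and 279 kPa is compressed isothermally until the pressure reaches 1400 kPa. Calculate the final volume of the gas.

4.54 L

Isothermal: T stays 480 K; PV = const ⇒ V₂ = 4.54 L, P₂ = 1400 kPa.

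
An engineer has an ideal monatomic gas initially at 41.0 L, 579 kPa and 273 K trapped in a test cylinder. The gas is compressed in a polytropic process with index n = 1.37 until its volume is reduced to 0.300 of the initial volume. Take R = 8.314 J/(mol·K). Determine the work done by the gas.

n = P₁V₁/(RT₁) = 579×41.0/(8.314×273) = 10.5 mol.
Polytropic n=1.37: T₂ = T₁(V₁/V₂)^(n−1) = 273×(3.33)^0.37 = 426 K; P₂ = P₁(V₁/V₂)^n = 3010 kPa.
W = (P₁V₁−P₂V₂)/(n−1) = (579×41.0−3010×12.3)/0.37 = -36000 J.

-36000 J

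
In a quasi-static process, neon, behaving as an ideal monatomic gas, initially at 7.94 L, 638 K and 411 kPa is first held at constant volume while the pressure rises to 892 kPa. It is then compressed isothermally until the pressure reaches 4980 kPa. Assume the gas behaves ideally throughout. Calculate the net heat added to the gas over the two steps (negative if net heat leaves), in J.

n = P₁V₁/(RT₁) = 411×7.94/(8.314×638) = 0.615 mol.
Step 1 — Isochoric: V stays 7.94 L; P/T = const ⇒ T₂ = 1380 K, P₂ = 892 kPa.
W = 0 (no volume change).
ΔU = nCvΔT = 0.615×12.5×(1380−638) = 5730 J.
Q = ΔU = 5730 J.
State after step 1: P = 892 kPa, V = 7.94 L, T = 1380 K.
Step 2 — Isothermal: T stays 1380 K; PV = const ⇒ V₂ = 1.42 L, P₂ = 4980 kPa.
ΔU = 0 (ideal gas, T constant).
W = nRT ln(V₂/V₁) = 0.615×8.314×1380×ln(0.179) = -12200 J.
Q = ΔU + W = -12200 J.
Net over both steps: W = -12200 J, Q = -6450 J, ΔU = 5730 J.

-6450 J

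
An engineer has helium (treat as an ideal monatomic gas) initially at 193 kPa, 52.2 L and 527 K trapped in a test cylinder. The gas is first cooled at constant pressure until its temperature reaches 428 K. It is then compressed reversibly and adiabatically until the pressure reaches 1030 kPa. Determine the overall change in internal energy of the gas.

n = P₁V₁/(RT₁) = 193×52.2/(8.314×527) = 2.30 mol.
Step 1 — Isobaric: P stays 193 kPa; V/T = const ⇒ T₂ = 428 K, V₂ = 42.4 L.
W = PΔV = 193×(42.4−52.2) kPa·L = -1890 J.
ΔU = nCvΔT = 2.30×12.5×(428−527) = -2840 J.
Q = ΔU + W = nCpΔT = -4730 J.
State after step 1: P = 193 kPa, V = 42.4 L, T = 428 K.
Step 2 — Adiabatic: T₂/T₁ = (P₂/P₁)^((γ−1)/γ) ⇒ T₂ = 428×(5.34)^0.400 = 836 K; V₂ = 15.5 L.
ΔU = nCvΔT = 2.30×12.5×(836−428) = 11700 J.
Q = 0 for an adiabatic process, so W = −ΔU = -11700 J.
Net over both steps: W = -13600 J, Q = -4730 J, ΔU = 8870 J.

8870 J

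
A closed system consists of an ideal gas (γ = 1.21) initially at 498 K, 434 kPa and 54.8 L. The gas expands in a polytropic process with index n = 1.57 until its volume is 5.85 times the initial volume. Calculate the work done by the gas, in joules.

26500 J

n = P₁V₁/(RT₁) = 434×54.8/(8.314×498) = 5.74 mol.
Polytropic n=1.57: T₂ = T₁(V₁/V₂)^(n−1) = 498×(0.171)^0.57 = 182 K; P₂ = P₁(V₁/V₂)^n = 27.1 kPa.
W = (P₁V₁−P₂V₂)/(n−1) = (434×54.8−27.1×321)/0.57 = 26500 J.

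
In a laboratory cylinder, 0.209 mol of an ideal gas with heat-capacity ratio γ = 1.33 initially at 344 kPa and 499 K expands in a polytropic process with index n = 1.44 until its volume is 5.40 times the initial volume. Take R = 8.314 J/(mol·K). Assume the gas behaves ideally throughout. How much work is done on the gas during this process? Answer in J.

V₁ = nRT₁/P₁ = 0.209×8.314×499/344 = 2.52 L.
Polytropic n=1.44: T₂ = T₁(V₁/V₂)^(n−1) = 499×(0.185)^0.44 = 238 K; P₂ = P₁(V₁/V₂)^n = 30.3 kPa.
W = (P₁V₁−P₂V₂)/(n−1) = (344×2.52−30.3×13.6)/0.44 = 1030 J.
Work done on the gas = −W_by = -1030 J.

-1030 J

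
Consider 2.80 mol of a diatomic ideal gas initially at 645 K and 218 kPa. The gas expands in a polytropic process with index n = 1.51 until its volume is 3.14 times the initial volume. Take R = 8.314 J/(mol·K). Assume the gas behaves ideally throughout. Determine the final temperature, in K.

360 K

V₁ = nRT₁/P₁ = 2.80×8.314×645/218 = 68.9 L.
Polytropic n=1.51: T₂ = T₁(V₁/V₂)^(n−1) = 645×(0.318)^0.51 = 360 K; P₂ = P₁(V₁/V₂)^n = 38.7 kPa.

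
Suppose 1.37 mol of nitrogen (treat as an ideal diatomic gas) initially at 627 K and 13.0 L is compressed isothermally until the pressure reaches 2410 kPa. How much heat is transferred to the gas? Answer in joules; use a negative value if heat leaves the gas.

P₁ = nRT₁/V₁ = 1.37×8.314×627/13.0 = 549 kPa.
Isothermal: T stays 627 K; PV = const ⇒ V₂ = 2.96 L, P₂ = 2410 kPa.
ΔU = 0 (ideal gas, T constant).
W = nRT ln(V₂/V₁) = 1.37×8.314×627×ln(0.228) = -10600 J.
Q = ΔU + W = -10600 J.

-10600 J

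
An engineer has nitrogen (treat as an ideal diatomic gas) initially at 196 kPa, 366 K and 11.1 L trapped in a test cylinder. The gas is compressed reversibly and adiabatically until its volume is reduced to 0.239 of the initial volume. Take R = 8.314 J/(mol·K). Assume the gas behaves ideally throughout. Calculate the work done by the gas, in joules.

n = P₁V₁/(RT₁) = 196×11.1/(8.314×366) = 0.715 mol.
Adiabatic: TV^(γ−1) = const ⇒ T₂ = 366×(4.18)^0.400 = 649 K; PV^γ = const ⇒ P₂ = 1450 kPa.
ΔU = nCvΔT = 0.715×20.8×(649−366) = 4200 J.
Q = 0 for an adiabatic process, so W = −ΔU = -4200 J.

-4200 J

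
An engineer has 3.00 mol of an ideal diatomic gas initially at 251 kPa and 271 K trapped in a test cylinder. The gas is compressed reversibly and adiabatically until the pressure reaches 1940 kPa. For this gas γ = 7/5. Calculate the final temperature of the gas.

486 K

V₁ = nRT₁/P₁ = 3.00×8.314×271/251 = 26.9 L.
Adiabatic: T₂/T₁ = (P₂/P₁)^((γ−1)/γ) ⇒ T₂ = 271×(7.73)^0.286 = 486 K; V₂ = 6.25 L.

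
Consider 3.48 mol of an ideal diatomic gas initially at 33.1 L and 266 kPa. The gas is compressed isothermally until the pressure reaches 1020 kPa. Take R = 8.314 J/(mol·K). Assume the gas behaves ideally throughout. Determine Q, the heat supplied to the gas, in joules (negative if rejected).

T₁ = P₁V₁/(nR) = 266×33.1/(3.48×8.314) = 304 K.
Isothermal: T stays 304 K; PV = const ⇒ V₂ = 8.63 L, P₂ = 1020 kPa.
ΔU = 0 (ideal gas, T constant).
W = nRT ln(V₂/V₁) = 3.48×8.314×304×ln(0.261) = -11800 J.
Q = ΔU + W = -11800 J.

-11800 J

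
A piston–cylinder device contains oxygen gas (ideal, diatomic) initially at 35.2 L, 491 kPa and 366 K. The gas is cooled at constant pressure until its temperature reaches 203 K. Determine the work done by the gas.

-7700 J

n = P₁V₁/(RT₁) = 491×35.2/(8.314×366) = 5.68 mol.
Isobaric: P stays 491 kPa; V/T = const ⇒ T₂ = 203 K, V₂ = 19.5 L.
W = PΔV = 491×(19.5−35.2) kPa·L = -7700 J.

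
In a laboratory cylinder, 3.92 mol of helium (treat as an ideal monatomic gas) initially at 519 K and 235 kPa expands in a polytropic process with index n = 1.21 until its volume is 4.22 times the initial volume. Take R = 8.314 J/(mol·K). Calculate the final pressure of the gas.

41.2 kPa

V₁ = nRT₁/P₁ = 3.92×8.314×519/235 = 72.0 L.
Polytropic n=1.21: T₂ = T₁(V₁/V₂)^(n−1) = 519×(0.237)^0.21 = 384 K; P₂ = P₁(V₁/V₂)^n = 41.2 kPa.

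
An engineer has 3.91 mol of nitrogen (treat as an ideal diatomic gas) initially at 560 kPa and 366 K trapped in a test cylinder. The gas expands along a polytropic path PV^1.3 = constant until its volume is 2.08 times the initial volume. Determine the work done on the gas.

V₁ = nRT₁/P₁ = 3.91×8.314×366/560 = 21.2 L.
Polytropic n=1.3: T₂ = T₁(V₁/V₂)^(n−1) = 366×(0.481)^0.30 = 294 K; P₂ = P₁(V₁/V₂)^n = 216 kPa.
W = (P₁V₁−P₂V₂)/(n−1) = (560×21.2−216×44.2)/0.30 = 7820 J.
Work done on the gas = −W_by = -7820 J.

-7820 J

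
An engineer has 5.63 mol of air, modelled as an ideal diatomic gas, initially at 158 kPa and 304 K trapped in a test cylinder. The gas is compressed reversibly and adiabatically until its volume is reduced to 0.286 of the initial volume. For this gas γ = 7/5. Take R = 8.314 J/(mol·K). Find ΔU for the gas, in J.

23100 J

V₁ = nRT₁/P₁ = 5.63×8.314×304/158 = 90.1 L.
Adiabatic: TV^(γ−1) = const ⇒ T₂ = 304×(3.50)^0.400 = 502 K; PV^γ = const ⇒ P₂ = 911 kPa.
For an ideal gas ΔU = nCvΔT with Cv = (5/2)R = 20.8 J/(mol·K).
ΔU = 5.63×20.8×(502−304) = 23100 J.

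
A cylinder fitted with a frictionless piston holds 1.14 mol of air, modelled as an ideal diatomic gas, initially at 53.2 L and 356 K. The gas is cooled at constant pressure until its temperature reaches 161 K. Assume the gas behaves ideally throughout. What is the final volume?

24.1 L

P₁ = nRT₁/V₁ = 1.14×8.314×356/53.2 = 63.4 kPa.
Isobaric: P stays 63.4 kPa; V/T = const ⇒ T₂ = 161 K, V₂ = 24.1 L.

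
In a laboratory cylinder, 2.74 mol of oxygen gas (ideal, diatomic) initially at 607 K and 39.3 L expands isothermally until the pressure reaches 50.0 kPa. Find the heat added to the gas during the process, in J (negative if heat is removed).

27000 J

P₁ = nRT₁/V₁ = 2.74×8.314×607/39.3 = 352 kPa.
Isothermal: T stays 607 K; PV = const ⇒ V₂ = 277 L, P₂ = 50.0 kPa.
ΔU = 0 (ideal gas, T constant).
W = nRT ln(V₂/V₁) = 2.74×8.314×607×ln(7.04) = 27000 J.
Q = ΔU + W = 27000 J.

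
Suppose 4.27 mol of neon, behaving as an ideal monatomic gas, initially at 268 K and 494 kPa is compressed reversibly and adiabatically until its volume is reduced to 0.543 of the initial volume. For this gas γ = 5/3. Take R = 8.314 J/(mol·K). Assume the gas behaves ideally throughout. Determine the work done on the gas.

7170 J

V₁ = nRT₁/P₁ = 4.27×8.314×268/494 = 19.3 L.
Adiabatic: TV^(γ−1) = const ⇒ T₂ = 268×(1.84)^0.667 = 403 K; PV^γ = const ⇒ P₂ = 1370 kPa.
ΔU = nCvΔT = 4.27×12.5×(403−268) = 7170 J.
Q = 0 for an adiabatic process, so W = −ΔU = -7170 J.
Work done on the gas = −W_by = 7170 J.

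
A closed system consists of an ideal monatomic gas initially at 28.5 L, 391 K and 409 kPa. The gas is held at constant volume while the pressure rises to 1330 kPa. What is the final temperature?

Isochoric: V stays 28.5 L; P/T = const ⇒ T₂ = 1270 K, P₂ = 1330 kPa.

1270 K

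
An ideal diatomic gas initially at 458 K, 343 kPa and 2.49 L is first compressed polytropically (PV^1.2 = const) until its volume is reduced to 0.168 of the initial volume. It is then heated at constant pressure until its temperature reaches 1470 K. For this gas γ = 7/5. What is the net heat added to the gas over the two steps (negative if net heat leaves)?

4410 J

n = P₁V₁/(RT₁) = 343×2.49/(8.314×458) = 0.224 mol.
Step 1 — Polytropic n=1.2: T₂ = T₁(V₁/V₂)^(n−1) = 458×(5.95)^0.20 = 654 K; P₂ = P₁(V₁/V₂)^n = 2920 kPa.
W = (P₁V₁−P₂V₂)/(n−1) = (343×2.49−2920×0.418)/0.20 = -1830 J.
ΔU = nCvΔT = 0.224×20.8×(654−458) = 915 J.
Q = ΔU + W = -915 J.
State after step 1: P = 2920 kPa, V = 0.418 L, T = 654 K.
Step 2 — Isobaric: P stays 2920 kPa; V/T = const ⇒ T₂ = 1470 K, V₂ = 0.940 L.
W = PΔV = 2920×(0.940−0.418) kPa·L = 1520 J.
ΔU = nCvΔT = 0.224×20.8×(1470−654) = 3800 J.
Q = ΔU + W = nCpΔT = 5320 J.
Net over both steps: W = -310 J, Q = 4410 J, ΔU = 4720 J.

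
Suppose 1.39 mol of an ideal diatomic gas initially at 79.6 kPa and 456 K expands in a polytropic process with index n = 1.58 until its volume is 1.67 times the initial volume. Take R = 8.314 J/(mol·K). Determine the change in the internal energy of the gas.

-3390 J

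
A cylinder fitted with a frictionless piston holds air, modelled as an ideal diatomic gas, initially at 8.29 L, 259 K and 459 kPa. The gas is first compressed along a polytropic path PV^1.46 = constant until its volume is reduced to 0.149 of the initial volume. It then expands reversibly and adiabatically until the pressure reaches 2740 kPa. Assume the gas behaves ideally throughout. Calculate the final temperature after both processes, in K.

468 K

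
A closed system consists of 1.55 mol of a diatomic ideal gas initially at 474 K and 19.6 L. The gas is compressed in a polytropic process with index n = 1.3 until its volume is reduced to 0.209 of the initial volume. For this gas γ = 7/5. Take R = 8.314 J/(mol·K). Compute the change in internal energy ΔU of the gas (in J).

9150 J

P₁ = nRT₁/V₁ = 1.55×8.314×474/19.6 = 312 kPa.
Polytropic n=1.3: T₂ = T₁(V₁/V₂)^(n−1) = 474×(4.78)^0.30 = 758 K; P₂ = P₁(V₁/V₂)^n = 2380 kPa.
For an ideal gas ΔU = nCvΔT with Cv = (5/2)R = 20.8 J/(mol·K).
ΔU = 1.55×20.8×(758−474) = 9150 J.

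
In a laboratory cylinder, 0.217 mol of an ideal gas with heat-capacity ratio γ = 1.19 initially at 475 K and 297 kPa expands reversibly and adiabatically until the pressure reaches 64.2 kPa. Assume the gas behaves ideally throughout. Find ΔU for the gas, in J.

V₁ = nRT₁/P₁ = 0.217×8.314×475/297 = 2.89 L.
Adiabatic: T₂/T₁ = (P₂/P₁)^((γ−1)/γ) ⇒ T₂ = 475×(0.216)^0.160 = 372 K; V₂ = 10.5 L.
For an ideal gas ΔU = nCvΔT with Cv = R/(γ−1) = 43.8 J/(mol·K).
ΔU = 0.217×43.8×(372−475) = -979 J.

-979 J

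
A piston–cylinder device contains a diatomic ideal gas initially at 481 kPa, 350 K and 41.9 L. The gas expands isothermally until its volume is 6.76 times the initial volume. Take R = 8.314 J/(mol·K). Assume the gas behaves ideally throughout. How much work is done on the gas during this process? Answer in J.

n = P₁V₁/(RT₁) = 481×41.9/(8.314×350) = 6.93 mol.
Isothermal: T stays 350 K; PV = const ⇒ V₂ = 283 L, P₂ = 71.2 kPa.
W = nRT ln(V₂/V₁) = 6.93×8.314×350×ln(6.76) = 38500 J.
Work done on the gas = −W_by = -38500 J.

-38500 J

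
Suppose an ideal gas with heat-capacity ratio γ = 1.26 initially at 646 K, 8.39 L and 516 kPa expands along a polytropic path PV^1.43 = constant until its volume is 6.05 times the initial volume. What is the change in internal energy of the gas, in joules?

n = P₁V₁/(RT₁) = 516×8.39/(8.314×646) = 0.806 mol.
Polytropic n=1.43: T₂ = T₁(V₁/V₂)^(n−1) = 646×(0.165)^0.43 = 298 K; P₂ = P₁(V₁/V₂)^n = 39.3 kPa.
For an ideal gas ΔU = nCvΔT with Cv = R/(γ−1) = 32.0 J/(mol·K).
ΔU = 0.806×32.0×(298−646) = -8970 J.

-8970 J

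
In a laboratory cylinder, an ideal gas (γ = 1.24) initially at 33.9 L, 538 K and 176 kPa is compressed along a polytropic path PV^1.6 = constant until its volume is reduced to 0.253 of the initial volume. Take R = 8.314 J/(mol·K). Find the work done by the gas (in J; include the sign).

-12700 J

n = P₁V₁/(RT₁) = 176×33.9/(8.314×538) = 1.33 mol.
Polytropic n=1.6: T₂ = T₁(V₁/V₂)^(n−1) = 538×(3.95)^0.60 = 1230 K; P₂ = P₁(V₁/V₂)^n = 1590 kPa.
W = (P₁V₁−P₂V₂)/(n−1) = (176×33.9−1590×8.58)/0.60 = -12700 J.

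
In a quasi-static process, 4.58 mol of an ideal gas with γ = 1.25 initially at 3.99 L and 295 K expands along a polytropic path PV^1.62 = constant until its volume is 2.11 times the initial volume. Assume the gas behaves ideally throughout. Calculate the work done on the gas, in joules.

P₁ = nRT₁/V₁ = 4.58×8.314×295/3.99 = 2820 kPa.
Polytropic n=1.62: T₂ = T₁(V₁/V₂)^(n−1) = 295×(0.474)^0.62 = 186 K; P₂ = P₁(V₁/V₂)^n = 840 kPa.
W = (P₁V₁−P₂V₂)/(n−1) = (2820×3.99−840×8.42)/0.62 = 6710 J.
Work done on the gas = −W_by = -6710 J.

-6710 J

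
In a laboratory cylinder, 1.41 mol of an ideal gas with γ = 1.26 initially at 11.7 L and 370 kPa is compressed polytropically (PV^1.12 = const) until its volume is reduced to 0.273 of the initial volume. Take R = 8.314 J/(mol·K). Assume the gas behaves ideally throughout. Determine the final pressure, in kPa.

T₁ = P₁V₁/(nR) = 370×11.7/(1.41×8.314) = 369 K.
Polytropic n=1.12: T₂ = T₁(V₁/V₂)^(n−1) = 369×(3.66)^0.12 = 432 K; P₂ = P₁(V₁/V₂)^n = 1580 kPa.

1580 kPa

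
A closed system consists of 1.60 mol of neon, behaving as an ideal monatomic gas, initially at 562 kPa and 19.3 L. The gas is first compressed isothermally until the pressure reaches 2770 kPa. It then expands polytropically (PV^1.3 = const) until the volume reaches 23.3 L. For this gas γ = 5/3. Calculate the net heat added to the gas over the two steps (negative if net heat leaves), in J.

-9060 J

T₁ = P₁V₁/(nR) = 562×19.3/(1.60×8.314) = 815 K.
Step 1 — Isothermal: T stays 815 K; PV = const ⇒ V₂ = 3.92 L, P₂ = 2770 kPa.
ΔU = 0 (ideal gas, T constant).
W = nRT ln(V₂/V₁) = 1.60×8.314×815×ln(0.203) = -17300 J.
Q = ΔU + W = -17300 J.
State after step 1: P = 2770 kPa, V = 3.92 L, T = 815 K.
Step 2 — Polytropic n=1.3: T₂ = T₁(V₁/V₂)^(n−1) = 815×(0.168)^0.30 = 478 K; P₂ = P₁(V₁/V₂)^n = 273 kPa.
W = (P₁V₁−P₂V₂)/(n−1) = (2770×3.92−273×23.3)/0.30 = 15000 J.
ΔU = nCvΔT = 1.60×12.5×(478−815) = -6740 J.
Q = ΔU + W = 8240 J.
Net over both steps: W = -2320 J, Q = -9060 J, ΔU = -6740 J.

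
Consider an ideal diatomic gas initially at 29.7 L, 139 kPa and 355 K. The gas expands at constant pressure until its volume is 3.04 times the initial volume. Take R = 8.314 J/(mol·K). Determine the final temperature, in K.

1080 K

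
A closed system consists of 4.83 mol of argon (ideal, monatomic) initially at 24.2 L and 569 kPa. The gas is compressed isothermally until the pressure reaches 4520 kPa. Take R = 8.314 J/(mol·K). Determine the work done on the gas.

28500 J

T₁ = P₁V₁/(nR) = 569×24.2/(4.83×8.314) = 343 K.
Isothermal: T stays 343 K; PV = const ⇒ V₂ = 3.05 L, P₂ = 4520 kPa.
W = nRT ln(V₂/V₁) = 4.83×8.314×343×ln(0.126) = -28500 J.
Work done on the gas = −W_by = 28500 J.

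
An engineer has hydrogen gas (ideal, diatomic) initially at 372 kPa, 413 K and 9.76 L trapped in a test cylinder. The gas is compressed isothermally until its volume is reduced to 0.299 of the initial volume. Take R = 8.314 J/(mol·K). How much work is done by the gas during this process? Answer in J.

-4380 J

n = P₁V₁/(RT₁) = 372×9.76/(8.314×413) = 1.06 mol.
Isothermal: T stays 413 K; PV = const ⇒ V₂ = 2.92 L, P₂ = 1240 kPa.
W = nRT ln(V₂/V₁) = 1.06×8.314×413×ln(0.299) = -4380 J.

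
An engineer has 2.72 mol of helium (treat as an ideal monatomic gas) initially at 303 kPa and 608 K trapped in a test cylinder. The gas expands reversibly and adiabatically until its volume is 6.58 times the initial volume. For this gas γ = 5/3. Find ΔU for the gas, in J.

V₁ = nRT₁/P₁ = 2.72×8.314×608/303 = 45.4 L.
Adiabatic: TV^(γ−1) = const ⇒ T₂ = 608×(0.152)^0.667 = 173 K; PV^γ = const ⇒ P₂ = 13.1 kPa.
For an ideal gas ΔU = nCvΔT with Cv = (3/2)R = 12.5 J/(mol·K).
ΔU = 2.72×12.5×(173−608) = -14800 J.

-14800 J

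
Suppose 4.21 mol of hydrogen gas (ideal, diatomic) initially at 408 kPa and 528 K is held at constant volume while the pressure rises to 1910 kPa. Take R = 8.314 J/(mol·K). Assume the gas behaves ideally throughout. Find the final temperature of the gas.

V₁ = nRT₁/P₁ = 4.21×8.314×528/408 = 45.3 L.
Isochoric: V stays 45.3 L; P/T = const ⇒ T₂ = 2470 K, P₂ = 1910 kPa.

2470 K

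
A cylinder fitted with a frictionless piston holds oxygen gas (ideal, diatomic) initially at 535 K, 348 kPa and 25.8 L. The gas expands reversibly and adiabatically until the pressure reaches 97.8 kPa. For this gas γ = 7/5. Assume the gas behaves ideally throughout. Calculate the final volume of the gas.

Adiabatic: T₂/T₁ = (P₂/P₁)^((γ−1)/γ) ⇒ T₂ = 535×(0.281)^0.286 = 372 K; V₂ = 63.9 L.

63.9 L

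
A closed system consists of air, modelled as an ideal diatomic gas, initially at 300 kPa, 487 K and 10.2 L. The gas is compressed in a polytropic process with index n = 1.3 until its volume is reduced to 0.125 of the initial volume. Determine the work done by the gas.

n = P₁V₁/(RT₁) = 300×10.2/(8.314×487) = 0.756 mol.
Polytropic n=1.3: T₂ = T₁(V₁/V₂)^(n−1) = 487×(8.00)^0.30 = 909 K; P₂ = P₁(V₁/V₂)^n = 4480 kPa.
W = (P₁V₁−P₂V₂)/(n−1) = (300×10.2−4480×1.27)/0.30 = -8830 J.

-8830 J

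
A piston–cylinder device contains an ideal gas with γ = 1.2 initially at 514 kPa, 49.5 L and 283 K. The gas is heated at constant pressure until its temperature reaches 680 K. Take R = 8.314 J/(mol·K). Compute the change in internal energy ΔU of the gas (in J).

178000 J

n = P₁V₁/(RT₁) = 514×49.5/(8.314×283) = 10.8 mol.
Isobaric: P stays 514 kPa; V/T = const ⇒ T₂ = 680 K, V₂ = 119 L.
For an ideal gas ΔU = nCvΔT with Cv = R/(γ−1) = 41.6 J/(mol·K).
ΔU = 10.8×41.6×(680−283) = 178000 J.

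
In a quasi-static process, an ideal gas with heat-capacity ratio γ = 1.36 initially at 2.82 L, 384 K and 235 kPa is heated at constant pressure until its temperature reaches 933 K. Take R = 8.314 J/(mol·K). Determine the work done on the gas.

-947 J

n = P₁V₁/(RT₁) = 235×2.82/(8.314×384) = 0.208 mol.
Isobaric: P stays 235 kPa; V/T = const ⇒ T₂ = 933 K, V₂ = 6.85 L.
W = PΔV = 235×(6.85−2.82) kPa·L = 947 J.
Work done on the gas = −W_by = -947 J.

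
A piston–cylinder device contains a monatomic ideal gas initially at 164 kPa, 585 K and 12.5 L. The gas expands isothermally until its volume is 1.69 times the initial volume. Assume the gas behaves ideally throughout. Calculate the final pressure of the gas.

97.0 kPa

Isothermal: T stays 585 K; PV = const ⇒ V₂ = 21.1 L, P₂ = 97.0 kPa.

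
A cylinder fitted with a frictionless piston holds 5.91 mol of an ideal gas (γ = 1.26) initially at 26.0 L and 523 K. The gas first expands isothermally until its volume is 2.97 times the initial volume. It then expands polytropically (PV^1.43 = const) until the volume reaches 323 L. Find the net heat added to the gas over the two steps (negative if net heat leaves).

10000 J

P₁ = nRT₁/V₁ = 5.91×8.314×523/26.0 = 988 kPa.
Step 1 — Isothermal: T stays 523 K; PV = const ⇒ V₂ = 77.2 L, P₂ = 333 kPa.
ΔU = 0 (ideal gas, T constant).
W = nRT ln(V₂/V₁) = 5.91×8.314×523×ln(2.97) = 28000 J.
Q = ΔU + W = 28000 J.
State after step 1: P = 333 kPa, V = 77.2 L, T = 523 K.
Step 2 — Polytropic n=1.43: T₂ = T₁(V₁/V₂)^(n−1) = 523×(0.239)^0.43 = 283 K; P₂ = P₁(V₁/V₂)^n = 43.0 kPa.
W = (P₁V₁−P₂V₂)/(n−1) = (333×77.2−43.0×323)/0.43 = 27500 J.
ΔU = nCvΔT = 5.91×32.0×(283−523) = -45400 J.
Q = ΔU + W = -18000 J.
Net over both steps: W = 55400 J, Q = 10000 J, ΔU = -45400 J.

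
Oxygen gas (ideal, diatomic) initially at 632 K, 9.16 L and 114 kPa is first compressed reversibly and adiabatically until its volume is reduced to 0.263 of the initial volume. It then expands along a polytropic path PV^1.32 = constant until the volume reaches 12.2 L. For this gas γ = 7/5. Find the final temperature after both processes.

n = P₁V₁/(RT₁) = 114×9.16/(8.314×632) = 0.199 mol.
Step 1 — Adiabatic: TV^(γ−1) = const ⇒ T₂ = 632×(3.80)^0.400 = 1080 K; PV^γ = const ⇒ P₂ = 740 kPa.
ΔU = nCvΔT = 0.199×20.8×(1080−632) = 1840 J.
Q = 0 for an adiabatic process, so W = −ΔU = -1840 J.
State after step 1: P = 740 kPa, V = 2.41 L, T = 1080 K.
Step 2 — Polytropic n=1.32: T₂ = T₁(V₁/V₂)^(n−1) = 1080×(0.197)^0.32 = 642 K; P₂ = P₁(V₁/V₂)^n = 86.9 kPa.
W = (P₁V₁−P₂V₂)/(n−1) = (740×2.41−86.9×12.2)/0.32 = 2250 J.
ΔU = nCvΔT = 0.199×20.8×(642−1080) = -1800 J.
Q = ΔU + W = 451 J.
Net over both steps: W = 411 J, Q = 451 J, ΔU = 39.8 J.

642 K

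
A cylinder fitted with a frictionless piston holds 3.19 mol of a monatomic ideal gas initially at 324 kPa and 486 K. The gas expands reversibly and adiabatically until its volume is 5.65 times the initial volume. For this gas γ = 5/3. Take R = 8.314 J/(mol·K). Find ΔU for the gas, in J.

-13200 J

V₁ = nRT₁/P₁ = 3.19×8.314×486/324 = 39.8 L.
Adiabatic: TV^(γ−1) = const ⇒ T₂ = 486×(0.177)^0.667 = 153 K; PV^γ = const ⇒ P₂ = 18.1 kPa.
For an ideal gas ΔU = nCvΔT with Cv = (3/2)R = 12.5 J/(mol·K).
ΔU = 3.19×12.5×(153−486) = -13200 J.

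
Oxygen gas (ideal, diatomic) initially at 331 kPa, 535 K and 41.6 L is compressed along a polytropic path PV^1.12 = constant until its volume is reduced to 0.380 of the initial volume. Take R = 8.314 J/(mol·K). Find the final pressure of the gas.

978 kPa

Polytropic n=1.12: T₂ = T₁(V₁/V₂)^(n−1) = 535×(2.63)^0.12 = 601 K; P₂ = P₁(V₁/V₂)^n = 978 kPa.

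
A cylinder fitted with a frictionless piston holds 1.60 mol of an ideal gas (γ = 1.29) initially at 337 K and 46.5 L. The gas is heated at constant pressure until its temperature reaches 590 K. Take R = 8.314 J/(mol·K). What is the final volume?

81.4 L

P₁ = nRT₁/V₁ = 1.60×8.314×337/46.5 = 96.4 kPa.
Isobaric: P stays 96.4 kPa; V/T = const ⇒ T₂ = 590 K, V₂ = 81.4 L.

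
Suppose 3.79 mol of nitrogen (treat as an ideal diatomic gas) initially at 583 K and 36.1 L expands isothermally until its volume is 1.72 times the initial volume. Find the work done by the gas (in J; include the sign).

9960 J

P₁ = nRT₁/V₁ = 3.79×8.314×583/36.1 = 509 kPa.
Isothermal: T stays 583 K; PV = const ⇒ V₂ = 62.1 L, P₂ = 296 kPa.
W = nRT ln(V₂/V₁) = 3.79×8.314×583×ln(1.72) = 9960 J.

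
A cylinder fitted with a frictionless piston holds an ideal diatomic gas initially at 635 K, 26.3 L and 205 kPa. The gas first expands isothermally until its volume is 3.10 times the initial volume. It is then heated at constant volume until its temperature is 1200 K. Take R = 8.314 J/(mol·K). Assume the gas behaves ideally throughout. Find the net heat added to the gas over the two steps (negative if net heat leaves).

n = P₁V₁/(RT₁) = 205×26.3/(8.314×635) = 1.02 mol.
Step 1 — Isothermal: T stays 635 K; PV = const ⇒ V₂ = 81.5 L, P₂ = 66.1 kPa.
ΔU = 0 (ideal gas, T constant).
W = nRT ln(V₂/V₁) = 1.02×8.314×635×ln(3.10) = 6100 J.
Q = ΔU + W = 6100 J.
State after step 1: P = 66.1 kPa, V = 81.5 L, T = 635 K.
Step 2 — Isochoric: V stays 81.5 L; P/T = const ⇒ T₂ = 1200 K, P₂ = 125 kPa.
W = 0 (no volume change).
ΔU = nCvΔT = 1.02×20.8×(1200−635) = 12000 J.
Q = ΔU = 12000 J.
Net over both steps: W = 6100 J, Q = 18100 J, ΔU = 12000 J.

18100 J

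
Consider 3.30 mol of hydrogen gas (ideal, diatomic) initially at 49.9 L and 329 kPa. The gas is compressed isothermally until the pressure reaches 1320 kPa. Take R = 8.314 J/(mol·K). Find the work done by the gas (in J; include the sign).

T₁ = P₁V₁/(nR) = 329×49.9/(3.30×8.314) = 598 K.
Isothermal: T stays 598 K; PV = const ⇒ V₂ = 12.4 L, P₂ = 1320 kPa.
W = nRT ln(V₂/V₁) = 3.30×8.314×598×ln(0.249) = -22800 J.

-22800 J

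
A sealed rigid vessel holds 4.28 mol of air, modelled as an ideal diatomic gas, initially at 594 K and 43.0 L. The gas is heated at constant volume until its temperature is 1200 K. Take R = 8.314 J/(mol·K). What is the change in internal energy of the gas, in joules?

53900 J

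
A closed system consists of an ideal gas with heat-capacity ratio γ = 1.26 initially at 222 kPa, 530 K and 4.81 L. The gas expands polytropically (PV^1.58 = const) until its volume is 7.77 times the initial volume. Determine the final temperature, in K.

Polytropic n=1.58: T₂ = T₁(V₁/V₂)^(n−1) = 530×(0.129)^0.58 = 161 K; P₂ = P₁(V₁/V₂)^n = 8.70 kPa.

161 K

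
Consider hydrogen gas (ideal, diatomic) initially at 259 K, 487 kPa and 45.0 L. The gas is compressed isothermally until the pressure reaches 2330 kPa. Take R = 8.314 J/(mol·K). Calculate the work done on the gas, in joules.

34300 J

n = P₁V₁/(RT₁) = 487×45.0/(8.314×259) = 10.2 mol.
Isothermal: T stays 259 K; PV = const ⇒ V₂ = 9.41 L, P₂ = 2330 kPa.
W = nRT ln(V₂/V₁) = 10.2×8.314×259×ln(0.209) = -34300 J.
Work done on the gas = −W_by = 34300 J.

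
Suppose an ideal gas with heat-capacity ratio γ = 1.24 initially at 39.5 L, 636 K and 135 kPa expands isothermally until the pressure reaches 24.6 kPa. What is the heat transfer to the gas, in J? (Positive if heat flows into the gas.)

9080 J

n = P₁V₁/(RT₁) = 135×39.5/(8.314×636) = 1.01 mol.
Isothermal: T stays 636 K; PV = const ⇒ V₂ = 217 L, P₂ = 24.6 kPa.
ΔU = 0 (ideal gas, T constant).
W = nRT ln(V₂/V₁) = 1.01×8.314×636×ln(5.49) = 9080 J.
Q = ΔU + W = 9080 J.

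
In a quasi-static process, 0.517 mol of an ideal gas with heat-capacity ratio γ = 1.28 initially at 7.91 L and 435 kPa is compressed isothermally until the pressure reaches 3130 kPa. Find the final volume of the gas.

1.10 L

T₁ = P₁V₁/(nR) = 435×7.91/(0.517×8.314) = 801 K.
Isothermal: T stays 801 K; PV = const ⇒ V₂ = 1.10 L, P₂ = 3130 kPa.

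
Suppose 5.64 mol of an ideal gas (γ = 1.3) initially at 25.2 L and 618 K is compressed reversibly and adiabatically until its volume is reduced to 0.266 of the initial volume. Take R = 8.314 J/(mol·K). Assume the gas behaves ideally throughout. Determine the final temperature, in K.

919 K

P₁ = nRT₁/V₁ = 5.64×8.314×618/25.2 = 1150 kPa.
Adiabatic: TV^(γ−1) = const ⇒ T₂ = 618×(3.76)^0.300 = 919 K; PV^γ = const ⇒ P₂ = 6430 kPa.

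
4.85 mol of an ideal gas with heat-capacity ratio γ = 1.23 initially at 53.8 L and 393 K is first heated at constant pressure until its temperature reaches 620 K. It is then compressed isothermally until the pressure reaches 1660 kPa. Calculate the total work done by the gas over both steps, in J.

P₁ = nRT₁/V₁ = 4.85×8.314×393/53.8 = 295 kPa.
Step 1 — Isobaric: P stays 295 kPa; V/T = const ⇒ T₂ = 620 K, V₂ = 84.9 L.
W = PΔV = 295×(84.9−53.8) kPa·L = 9150 J.
ΔU = nCvΔT = 4.85×36.1×(620−393) = 39800 J.
Q = ΔU + W = nCpΔT = 49000 J.
State after step 1: P = 295 kPa, V = 84.9 L, T = 620 K.
Step 2 — Isothermal: T stays 620 K; PV = const ⇒ V₂ = 15.1 L, P₂ = 1660 kPa.
ΔU = 0 (ideal gas, T constant).
W = nRT ln(V₂/V₁) = 4.85×8.314×620×ln(0.177) = -43200 J.
Q = ΔU + W = -43200 J.
Net over both steps: W = -34100 J, Q = 5720 J, ΔU = 39800 J.

-34100 J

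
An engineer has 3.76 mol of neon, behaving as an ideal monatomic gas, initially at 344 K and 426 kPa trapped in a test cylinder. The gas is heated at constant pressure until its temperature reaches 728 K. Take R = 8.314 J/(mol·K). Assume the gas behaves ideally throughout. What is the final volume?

V₁ = nRT₁/P₁ = 3.76×8.314×344/426 = 25.2 L.
Isobaric: P stays 426 kPa; V/T = const ⇒ T₂ = 728 K, V₂ = 53.4 L.

53.4 L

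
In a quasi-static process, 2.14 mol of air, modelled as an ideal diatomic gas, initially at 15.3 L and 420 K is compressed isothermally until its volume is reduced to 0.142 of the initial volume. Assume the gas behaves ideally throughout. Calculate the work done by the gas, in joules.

P₁ = nRT₁/V₁ = 2.14×8.314×420/15.3 = 488 kPa.
Isothermal: T stays 420 K; PV = const ⇒ V₂ = 2.17 L, P₂ = 3440 kPa.
W = nRT ln(V₂/V₁) = 2.14×8.314×420×ln(0.142) = -14600 J.

-14600 J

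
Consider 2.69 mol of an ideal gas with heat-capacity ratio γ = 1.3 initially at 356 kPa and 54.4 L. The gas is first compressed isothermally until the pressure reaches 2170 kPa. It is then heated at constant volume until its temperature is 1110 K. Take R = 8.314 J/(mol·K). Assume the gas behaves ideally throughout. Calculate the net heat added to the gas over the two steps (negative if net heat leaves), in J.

T₁ = P₁V₁/(nR) = 356×54.4/(2.69×8.314) = 866 K.
Step 1 — Isothermal: T stays 866 K; PV = const ⇒ V₂ = 8.92 L, P₂ = 2170 kPa.
ΔU = 0 (ideal gas, T constant).
W = nRT ln(V₂/V₁) = 2.69×8.314×866×ln(0.164) = -35000 J.
Q = ΔU + W = -35000 J.
State after step 1: P = 2170 kPa, V = 8.92 L, T = 866 K.
Step 2 — Isochoric: V stays 8.92 L; P/T = const ⇒ T₂ = 1110 K, P₂ = 2780 kPa.
W = 0 (no volume change).
ΔU = nCvΔT = 2.69×27.7×(1110−866) = 18200 J.
Q = ΔU = 18200 J.
Net over both steps: W = -35000 J, Q = -16800 J, ΔU = 18200 J.

-16800 J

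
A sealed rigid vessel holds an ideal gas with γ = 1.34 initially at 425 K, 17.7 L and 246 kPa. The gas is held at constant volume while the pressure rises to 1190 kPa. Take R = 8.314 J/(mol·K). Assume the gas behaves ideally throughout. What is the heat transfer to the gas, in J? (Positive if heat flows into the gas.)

n = P₁V₁/(RT₁) = 246×17.7/(8.314×425) = 1.23 mol.
Isochoric: V stays 17.7 L; P/T = const ⇒ T₂ = 2060 K, P₂ = 1190 kPa.
W = 0 (no volume change).
ΔU = nCvΔT = 1.23×24.5×(2060−425) = 49100 J.
Q = ΔU = 49100 J.

49100 J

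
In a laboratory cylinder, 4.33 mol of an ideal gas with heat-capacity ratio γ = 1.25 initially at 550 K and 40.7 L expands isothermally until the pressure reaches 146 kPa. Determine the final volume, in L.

136 L

P₁ = nRT₁/V₁ = 4.33×8.314×550/40.7 = 486 kPa.
Isothermal: T stays 550 K; PV = const ⇒ V₂ = 136 L, P₂ = 146 kPa.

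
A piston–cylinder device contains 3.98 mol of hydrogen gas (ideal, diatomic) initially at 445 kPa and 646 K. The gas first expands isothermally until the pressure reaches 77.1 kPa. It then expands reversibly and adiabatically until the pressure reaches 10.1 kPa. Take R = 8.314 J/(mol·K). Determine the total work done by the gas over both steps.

V₁ = nRT₁/P₁ = 3.98×8.314×646/445 = 48.0 L.
Step 1 — Isothermal: T stays 646 K; PV = const ⇒ V₂ = 277 L, P₂ = 77.1 kPa.
ΔU = 0 (ideal gas, T constant).
W = nRT ln(V₂/V₁) = 3.98×8.314×646×ln(5.77) = 37500 J.
Q = ΔU + W = 37500 J.
State after step 1: P = 77.1 kPa, V = 277 L, T = 646 K.
Step 2 — Adiabatic: T₂/T₁ = (P₂/P₁)^((γ−1)/γ) ⇒ T₂ = 646×(0.131)^0.286 = 361 K; V₂ = 1180 L.
ΔU = nCvΔT = 3.98×20.8×(361−646) = -23500 J.
Q = 0 for an adiabatic process, so W = −ΔU = 23500 J.
Net over both steps: W = 61000 J, Q = 37500 J, ΔU = -23500 J.

61000 J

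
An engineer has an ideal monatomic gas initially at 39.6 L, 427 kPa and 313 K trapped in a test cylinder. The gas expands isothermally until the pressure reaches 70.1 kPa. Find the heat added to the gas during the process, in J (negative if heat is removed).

30600 J

n = P₁V₁/(RT₁) = 427×39.6/(8.314×313) = 6.50 mol.
Isothermal: T stays 313 K; PV = const ⇒ V₂ = 241 L, P₂ = 70.1 kPa.
ΔU = 0 (ideal gas, T constant).
W = nRT ln(V₂/V₁) = 6.50×8.314×313×ln(6.09) = 30600 J.
Q = ΔU + W = 30600 J.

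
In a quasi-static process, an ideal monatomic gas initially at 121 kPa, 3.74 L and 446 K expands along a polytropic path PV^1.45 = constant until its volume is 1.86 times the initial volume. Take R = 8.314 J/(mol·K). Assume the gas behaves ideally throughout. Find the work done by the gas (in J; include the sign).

245 J

n = P₁V₁/(RT₁) = 121×3.74/(8.314×446) = 0.122 mol.
Polytropic n=1.45: T₂ = T₁(V₁/V₂)^(n−1) = 446×(0.538)^0.45 = 337 K; P₂ = P₁(V₁/V₂)^n = 49.2 kPa.
W = (P₁V₁−P₂V₂)/(n−1) = (121×3.74−49.2×6.96)/0.45 = 245 J.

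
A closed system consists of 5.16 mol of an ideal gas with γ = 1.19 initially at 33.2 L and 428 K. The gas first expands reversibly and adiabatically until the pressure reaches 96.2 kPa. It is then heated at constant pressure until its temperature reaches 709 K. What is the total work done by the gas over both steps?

40100 J

P₁ = nRT₁/V₁ = 5.16×8.314×428/33.2 = 553 kPa.
Step 1 — Adiabatic: T₂/T₁ = (P₂/P₁)^((γ−1)/γ) ⇒ T₂ = 428×(0.174)^0.160 = 324 K; V₂ = 144 L.
ΔU = nCvΔT = 5.16×43.8×(324−428) = -23500 J.
Q = 0 for an adiabatic process, so W = −ΔU = 23500 J.
State after step 1: P = 96.2 kPa, V = 144 L, T = 324 K.
Step 2 — Isobaric: P stays 96.2 kPa; V/T = const ⇒ T₂ = 709 K, V₂ = 316 L.
W = PΔV = 96.2×(316−144) kPa·L = 16500 J.
ΔU = nCvΔT = 5.16×43.8×(709−324) = 87000 J.
Q = ΔU + W = nCpΔT = 104000 J.
Net over both steps: W = 40100 J, Q = 104000 J, ΔU = 63400 J.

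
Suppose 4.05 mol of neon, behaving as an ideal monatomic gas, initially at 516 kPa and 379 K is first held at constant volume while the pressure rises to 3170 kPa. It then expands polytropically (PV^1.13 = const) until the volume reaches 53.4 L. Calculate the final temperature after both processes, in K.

V₁ = nRT₁/P₁ = 4.05×8.314×379/516 = 24.7 L.
Step 1 — Isochoric: V stays 24.7 L; P/T = const ⇒ T₂ = 2330 K, P₂ = 3170 kPa.
W = 0 (no volume change).
ΔU = nCvΔT = 4.05×12.5×(2330−379) = 98500 J.
Q = ΔU = 98500 J.
State after step 1: P = 3170 kPa, V = 24.7 L, T = 2330 K.
Step 2 — Polytropic n=1.13: T₂ = T₁(V₁/V₂)^(n−1) = 2330×(0.463)^0.13 = 2110 K; P₂ = P₁(V₁/V₂)^n = 1330 kPa.
W = (P₁V₁−P₂V₂)/(n−1) = (3170×24.7−1330×53.4)/0.13 = 57400 J.
ΔU = nCvΔT = 4.05×12.5×(2110−2330) = -11200 J.
Q = ΔU + W = 46200 J.
Net over both steps: W = 57400 J, Q = 145000 J, ΔU = 87300 J.

2110 K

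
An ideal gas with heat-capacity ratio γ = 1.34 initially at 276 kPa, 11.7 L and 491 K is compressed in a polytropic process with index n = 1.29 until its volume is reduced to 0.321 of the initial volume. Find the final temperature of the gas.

Polytropic n=1.29: T₂ = T₁(V₁/V₂)^(n−1) = 491×(3.12)^0.29 = 683 K; P₂ = P₁(V₁/V₂)^n = 1200 kPa.

683 K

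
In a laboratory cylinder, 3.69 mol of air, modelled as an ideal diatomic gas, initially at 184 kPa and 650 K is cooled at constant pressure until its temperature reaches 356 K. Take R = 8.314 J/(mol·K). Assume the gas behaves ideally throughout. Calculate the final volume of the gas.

V₁ = nRT₁/P₁ = 3.69×8.314×650/184 = 108 L.
Isobaric: P stays 184 kPa; V/T = const ⇒ T₂ = 356 K, V₂ = 59.4 L.

59.4 L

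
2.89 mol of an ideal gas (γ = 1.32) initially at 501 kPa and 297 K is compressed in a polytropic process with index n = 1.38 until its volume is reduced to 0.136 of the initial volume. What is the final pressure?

7860 kPa

V₁ = nRT₁/P₁ = 2.89×8.314×297/501 = 14.2 L.
Polytropic n=1.38: T₂ = T₁(V₁/V₂)^(n−1) = 297×(7.35)^0.38 = 634 K; P₂ = P₁(V₁/V₂)^n = 7860 kPa.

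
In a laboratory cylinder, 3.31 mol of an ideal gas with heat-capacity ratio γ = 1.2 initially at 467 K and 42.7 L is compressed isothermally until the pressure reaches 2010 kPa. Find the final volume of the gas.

6.39 L

P₁ = nRT₁/V₁ = 3.31×8.314×467/42.7 = 301 kPa.
Isothermal: T stays 467 K; PV = const ⇒ V₂ = 6.39 L, P₂ = 2010 kPa.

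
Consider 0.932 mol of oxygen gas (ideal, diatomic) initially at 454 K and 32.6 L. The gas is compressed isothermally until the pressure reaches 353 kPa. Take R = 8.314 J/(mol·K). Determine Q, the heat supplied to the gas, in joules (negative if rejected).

P₁ = nRT₁/V₁ = 0.932×8.314×454/32.6 = 108 kPa.
Isothermal: T stays 454 K; PV = const ⇒ V₂ = 9.97 L, P₂ = 353 kPa.
ΔU = 0 (ideal gas, T constant).
W = nRT ln(V₂/V₁) = 0.932×8.314×454×ln(0.306) = -4170 J.
Q = ΔU + W = -4170 J.

-4170 J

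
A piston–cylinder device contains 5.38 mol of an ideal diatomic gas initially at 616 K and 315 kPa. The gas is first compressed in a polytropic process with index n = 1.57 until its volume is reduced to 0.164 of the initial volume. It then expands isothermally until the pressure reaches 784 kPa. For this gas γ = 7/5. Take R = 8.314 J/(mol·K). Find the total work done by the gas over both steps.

V₁ = nRT₁/P₁ = 5.38×8.314×616/315 = 87.5 L.
Step 1 — Polytropic n=1.57: T₂ = T₁(V₁/V₂)^(n−1) = 616×(6.10)^0.57 = 1730 K; P₂ = P₁(V₁/V₂)^n = 5380 kPa.
W = (P₁V₁−P₂V₂)/(n−1) = (315×87.5−5380×14.3)/0.57 = -87100 J.
ΔU = nCvΔT = 5.38×20.8×(1730−616) = 124000 J.
Q = ΔU + W = 37000 J.
State after step 1: P = 5380 kPa, V = 14.3 L, T = 1730 K.
Step 2 — Isothermal: T stays 1730 K; PV = const ⇒ V₂ = 98.5 L, P₂ = 784 kPa.
ΔU = 0 (ideal gas, T constant).
W = nRT ln(V₂/V₁) = 5.38×8.314×1730×ln(6.87) = 149000 J.
Q = ΔU + W = 149000 J.
Net over both steps: W = 61600 J, Q = 186000 J, ΔU = 124000 J.

61600 J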